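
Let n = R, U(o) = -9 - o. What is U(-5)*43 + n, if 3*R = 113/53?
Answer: -27235/159 ≈ -171.29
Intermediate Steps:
R = 113/159 (R = (113/53)/3 = (113*(1/53))/3 = (1/3)*(113/53) = 113/159 ≈ 0.71069)
n = 113/159 ≈ 0.71069
U(-5)*43 + n = (-9 - 1*(-5))*43 + 113/159 = (-9 + 5)*43 + 113/159 = -4*43 + 113/159 = -172 + 113/159 = -27235/159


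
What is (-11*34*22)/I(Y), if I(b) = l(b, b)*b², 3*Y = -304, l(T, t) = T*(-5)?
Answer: -55539/35118080 ≈ -0.0015815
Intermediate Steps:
l(T, t) = -5*T
Y = -304/3 (Y = (⅓)*(-304) = -304/3 ≈ -101.33)
I(b) = -5*b³ (I(b) = (-5*b)*b² = -5*b³)
(-11*34*22)/I(Y) = (-11*34*22)/((-5*(-304/3)³)) = (-374*22)/((-5*(-28094464/27))) = -8228/140472320/27 = -8228*27/140472320 = -55539/35118080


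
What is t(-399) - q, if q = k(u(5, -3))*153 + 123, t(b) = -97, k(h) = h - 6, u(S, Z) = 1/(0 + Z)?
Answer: 749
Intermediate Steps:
u(S, Z) = 1/Z
k(h) = -6 + h
q = -846 (q = (-6 + 1/(-3))*153 + 123 = (-6 - ⅓)*153 + 123 = -19/3*153 + 123 = -969 + 123 = -846)
t(-399) - q = -97 - 1*(-846) = -97 + 846 = 749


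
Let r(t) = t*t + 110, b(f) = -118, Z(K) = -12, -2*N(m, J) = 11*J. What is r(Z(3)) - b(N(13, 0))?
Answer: 372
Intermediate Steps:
N(m, J) = -11*J/2
r(t) = 110 + t**2 (r(t) = t**2 + 110 = 110 + t**2)
r(Z(3)) - b(N(13, 0)) = (110 + (-12)**2) - 1*(-118) = (110 + 144) + 118 = 254 + 118 = 372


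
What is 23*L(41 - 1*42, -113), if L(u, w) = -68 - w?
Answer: 1035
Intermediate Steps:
23*L(41 - 1*42, -113) = 23*(-68 - 1*(-113)) = 23*(-68 + 113) = 23*45 = 1035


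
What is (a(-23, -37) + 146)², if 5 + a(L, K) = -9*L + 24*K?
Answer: 291600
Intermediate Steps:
a(L, K) = -5 - 9*L + 24*K (a(L, K) = -5 + (-9*L + 24*K) = -5 - 9*L + 24*K)
(a(-23, -37) + 146)² = ((-5 - 9*(-23) + 24*(-37)) + 146)² = ((-5 + 207 - 888) + 146)² = (-686 + 146)² = (-540)² = 291600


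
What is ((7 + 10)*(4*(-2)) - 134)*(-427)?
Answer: 115290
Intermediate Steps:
((7 + 10)*(4*(-2)) - 134)*(-427) = (17*(-8) - 134)*(-427) = (-136 - 134)*(-427) = -270*(-427) = 115290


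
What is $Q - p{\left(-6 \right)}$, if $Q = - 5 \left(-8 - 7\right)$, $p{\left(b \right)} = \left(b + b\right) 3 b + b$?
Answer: $-135$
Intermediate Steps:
$p{\left(b \right)} = b + 6 b^{2}$ ($p{\left(b \right)} = 2 b 3 b + b = 6 b b + b = 6 b^{2} + b = b + 6 b^{2}$)
$Q = 75$ ($Q = \left(-5\right) \left(-15\right) = 75$)
$Q - p{\left(-6 \right)} = 75 - - 6 \left(1 + 6 \left(-6\right)\right) = 75 - - 6 \left(1 - 36\right) = 75 - \left(-6\right) \left(-35\right) = 75 - 210 = -135$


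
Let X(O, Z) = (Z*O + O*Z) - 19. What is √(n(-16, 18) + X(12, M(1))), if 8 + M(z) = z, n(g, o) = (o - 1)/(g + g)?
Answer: I*√12002/8 ≈ 13.694*I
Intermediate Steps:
n(g, o) = (-1 + o)/(2*g) (n(g, o) = (-1 + o)/((2*g)) = (-1 + o)*(1/(2*g)) = (-1 + o)/(2*g))
M(z) = -8 + z
X(O, Z) = -19 + 2*O*Z (X(O, Z) = (O*Z + O*Z) - 19 = 2*O*Z - 19 = -19 + 2*O*Z)
√(n(-16, 18) + X(12, M(1))) = √((½)*(-1 + 18)/(-16) + (-19 + 2*12*(-8 + 1))) = √((½)*(-1/16)*17 + (-19 + 2*12*(-7))) = √(-17/32 + (-19 - 168)) = √(-17/32 - 187) = √(-6001/32) = I*√12002/8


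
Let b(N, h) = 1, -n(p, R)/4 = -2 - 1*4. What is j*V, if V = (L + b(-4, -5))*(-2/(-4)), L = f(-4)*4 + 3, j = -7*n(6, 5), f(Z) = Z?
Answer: 1008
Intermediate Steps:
n(p, R) = 24 (n(p, R) = -4*(-2 - 1*4) = -4*(-2 - 4) = -4*(-6) = 24)
j = -168 (j = -7*24 = -168)
L = -13 (L = -4*4 + 3 = -16 + 3 = -13)
V = -6 (V = (-13 + 1)*(-2/(-4)) = -(-24)*(-1)/4 = -12*½ = -6)
j*V = -168*(-6) = 1008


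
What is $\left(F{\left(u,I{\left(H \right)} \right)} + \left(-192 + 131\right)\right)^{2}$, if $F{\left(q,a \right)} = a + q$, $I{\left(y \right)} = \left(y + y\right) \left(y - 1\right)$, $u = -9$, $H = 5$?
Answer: $900$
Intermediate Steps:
$I{\left(y \right)} = 2 y \left(-1 + y\right)$
$\left(F{\left(u,I{\left(H \right)} \right)} + \left(-192 + 131\right)\right)^{2} = \left(\left(2 \cdot 5 \left(-1 + 5\right) - 9\right) + \left(-192 + 131\right)\right)^{2} = \left(\left(2 \cdot 5 \cdot 4 - 9\right) - 61\right)^{2} = \left(\left(40 - 9\right) - 61\right)^{2} = \left(31 - 61\right)^{2} = \left(-30\right)^{2} = 900$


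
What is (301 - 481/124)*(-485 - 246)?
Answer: -26932233/124 ≈ -2.1720e+5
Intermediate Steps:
(301 - 481/124)*(-485 - 246) = (301 - 481*1/124)*(-731) = (301 - 481/124)*(-731) = (36843/124)*(-731) = -26932233/124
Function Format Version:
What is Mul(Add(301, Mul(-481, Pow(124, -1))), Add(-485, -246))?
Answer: Rational(-26932233, 124) ≈ -2.1720e+5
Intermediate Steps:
Mul(Add(301, Mul(-481, Pow(124, -1))), Add(-485, -246)) = Mul(Add(301, Mul(-481, Rational(1, 124))), -731) = Mul(Add(301, Rational(-481, 124)), -731) = Mul(Rational(36843, 124), -731) = Rational(-26932233, 124)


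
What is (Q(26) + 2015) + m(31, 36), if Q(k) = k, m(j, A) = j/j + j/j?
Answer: 2043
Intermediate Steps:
m(j, A) = 2 (m(j, A) = 1 + 1 = 2)
(Q(26) + 2015) + m(31, 36) = (26 + 2015) + 2 = 2041 + 2 = 2043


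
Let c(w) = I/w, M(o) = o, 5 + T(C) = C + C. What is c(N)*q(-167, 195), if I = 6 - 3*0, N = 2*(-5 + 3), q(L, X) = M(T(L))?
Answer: 1017/2 ≈ 508.50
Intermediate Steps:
T(C) = -5 + 2*C (T(C) = -5 + (C + C) = -5 + 2*C)
q(L, X) = -5 + 2*L
N = -4 (N = 2*(-2) = -4)
I = 6 (I = 6 + 0 = 6)
c(w) = 6/w
c(N)*q(-167, 195) = (6/(-4))*(-5 + 2*(-167)) = (6*(-1/4))*(-5 - 334) = -3/2*(-339) = 1017/2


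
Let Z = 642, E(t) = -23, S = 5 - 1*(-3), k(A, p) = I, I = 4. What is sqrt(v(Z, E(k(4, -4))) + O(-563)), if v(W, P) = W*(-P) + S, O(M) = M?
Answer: 3*sqrt(1579) ≈ 119.21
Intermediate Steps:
k(A, p) = 4
S = 8 (S = 5 + 3 = 8)
v(W, P) = 8 - P*W (v(W, P) = W*(-P) + 8 = -P*W + 8 = 8 - P*W)
sqrt(v(Z, E(k(4, -4))) + O(-563)) = sqrt((8 - 1*(-23)*642) - 563) = sqrt((8 + 14766) - 563) = sqrt(14774 - 563) = sqrt(14211) = 3*sqrt(1579)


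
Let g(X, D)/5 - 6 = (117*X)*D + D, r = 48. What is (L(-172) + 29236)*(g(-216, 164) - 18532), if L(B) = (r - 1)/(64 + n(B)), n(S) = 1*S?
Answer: -10914601002067/18 ≈ -6.0637e+11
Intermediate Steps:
n(S) = S
g(X, D) = 30 + 5*D + 585*D*X (g(X, D) = 30 + 5*((117*X)*D + D) = 30 + 5*(117*D*X + D) = 30 + 5*(D + 117*D*X) = 30 + (5*D + 585*D*X) = 30 + 5*D + 585*D*X)
L(B) = 47/(64 + B) (L(B) = (48 - 1)/(64 + B) = 47/(64 + B))
(L(-172) + 29236)*(g(-216, 164) - 18532) = (47/(64 - 172) + 29236)*((30 + 5*164 + 585*164*(-216)) - 18532) = (47/(-108) + 29236)*((30 + 820 - 20723040) - 18532) = (47*(-1/108) + 29236)*(-20722190 - 18532) = (-47/108 + 29236)*(-20740722) = (3157441/108)*(-20740722) = -10914601002067/18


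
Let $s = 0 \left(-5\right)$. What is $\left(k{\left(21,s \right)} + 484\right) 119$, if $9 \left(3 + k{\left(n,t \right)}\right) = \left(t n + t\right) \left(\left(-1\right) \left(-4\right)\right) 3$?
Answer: $57239$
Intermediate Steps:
$s = 0$
$k{\left(n,t \right)} = -3 + \frac{4 t}{3} + \frac{4 n t}{3}$ ($k{\left(n,t \right)} = -3 + \frac{\left(t n + t\right) \left(\left(-1\right) \left(-4\right)\right) 3}{9} = -3 + \frac{\left(n t + t\right) 4 \cdot 3}{9} = -3 + \frac{\left(t + n t\right) 4 \cdot 3}{9} = -3 + \frac{\left(4 t + 4 n t\right) 3}{9} = -3 + \frac{12 t + 12 n t}{9} = -3 + \left(\frac{4 t}{3} + \frac{4 n t}{3}\right) = -3 + \frac{4 t}{3} + \frac{4 n t}{3}$)
$\left(k{\left(21,s \right)} + 484\right) 119 = \left(\left(-3 + \frac{4}{3} \cdot 0 + \frac{4}{3} \cdot 21 \cdot 0\right) + 484\right) 119 = \left(\left(-3 + 0 + 0\right) + 484\right) 119 = \left(-3 + 484\right) 119 = 481 \cdot 119 = 57239$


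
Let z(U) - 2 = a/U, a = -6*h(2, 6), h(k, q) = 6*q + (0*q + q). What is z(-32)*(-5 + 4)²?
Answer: 79/8 ≈ 9.8750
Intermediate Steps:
h(k, q) = 7*q (h(k, q) = 6*q + (0 + q) = 6*q + q = 7*q)
a = -252 (a = -42*6 = -6*42 = -252)
z(U) = 2 - 252/U
z(-32)*(-5 + 4)² = (2 - 252/(-32))*(-5 + 4)² = (2 - 252*(-1/32))*(-1)² = (2 + 63/8)*1 = (79/8)*1 = 79/8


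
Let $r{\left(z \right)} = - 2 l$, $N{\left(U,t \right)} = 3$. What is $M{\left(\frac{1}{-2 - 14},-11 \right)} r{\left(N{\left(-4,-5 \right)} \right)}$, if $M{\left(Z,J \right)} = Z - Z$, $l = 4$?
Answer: $0$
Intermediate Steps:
$r{\left(z \right)} = -8$ ($r{\left(z \right)} = \left(-2\right) 4 = -8$)
$M{\left(Z,J \right)} = 0$
$M{\left(\frac{1}{-2 - 14},-11 \right)} r{\left(N{\left(-4,-5 \right)} \right)} = 0 \left(-8\right) = 0$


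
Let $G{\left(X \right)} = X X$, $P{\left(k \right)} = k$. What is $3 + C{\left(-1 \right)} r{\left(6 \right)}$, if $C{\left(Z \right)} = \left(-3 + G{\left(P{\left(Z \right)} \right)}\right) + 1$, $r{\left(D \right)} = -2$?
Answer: $5$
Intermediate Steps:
$G{\left(X \right)} = X^{2}$
$C{\left(Z \right)} = -2 + Z^{2}$ ($C{\left(Z \right)} = \left(-3 + Z^{2}\right) + 1 = -2 + Z^{2}$)
$3 + C{\left(-1 \right)} r{\left(6 \right)} = 3 + \left(-2 + \left(-1\right)^{2}\right) \left(-2\right) = 3 + \left(-2 + 1\right) \left(-2\right) = 3 - -2 = 3 + 2 = 5$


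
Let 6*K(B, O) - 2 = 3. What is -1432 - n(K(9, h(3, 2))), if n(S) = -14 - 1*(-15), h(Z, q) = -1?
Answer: -1433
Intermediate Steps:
K(B, O) = ⅚ (K(B, O) = ⅓ + (⅙)*3 = ⅓ + ½ = ⅚)
n(S) = 1 (n(S) = -14 + 15 = 1)
-1432 - n(K(9, h(3, 2))) = -1432 - 1*1 = -1432 - 1 = -1433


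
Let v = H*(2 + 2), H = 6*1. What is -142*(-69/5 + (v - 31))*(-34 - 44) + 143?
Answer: -1151189/5 ≈ -2.3024e+5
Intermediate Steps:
H = 6
v = 24 (v = 6*(2 + 2) = 6*4 = 24)
-142*(-69/5 + (v - 31))*(-34 - 44) + 143 = -142*(-69/5 + (24 - 31))*(-34 - 44) + 143 = -142*(-69*⅕ - 7)*(-78) + 143 = -142*(-69/5 - 7)*(-78) + 143 = -(-14768)*(-78)/5 + 143 = -142*8112/5 + 143 = -1151904/5 + 143 = -1151189/5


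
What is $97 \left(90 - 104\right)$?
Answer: $-1358$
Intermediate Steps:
$97 \left(90 - 104\right) = 97 \left(-14\right) = -1358$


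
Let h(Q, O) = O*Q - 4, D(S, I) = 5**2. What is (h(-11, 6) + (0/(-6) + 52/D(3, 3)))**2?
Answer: 2883204/625 ≈ 4613.1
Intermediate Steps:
D(S, I) = 25
h(Q, O) = -4 + O*Q
(h(-11, 6) + (0/(-6) + 52/D(3, 3)))**2 = ((-4 + 6*(-11)) + (0/(-6) + 52/25))**2 = ((-4 - 66) + (0*(-1/6) + 52*(1/25)))**2 = (-70 + (0 + 52/25))**2 = (-70 + 52/25)**2 = (-1698/25)**2 = 2883204/625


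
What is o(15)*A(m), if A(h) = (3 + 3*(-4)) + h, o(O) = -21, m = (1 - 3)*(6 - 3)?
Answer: 315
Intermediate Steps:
m = -6 (m = -2*3 = -6)
A(h) = -9 + h (A(h) = (3 - 12) + h = -9 + h)
o(15)*A(m) = -21*(-9 - 6) = -21*(-15) = 315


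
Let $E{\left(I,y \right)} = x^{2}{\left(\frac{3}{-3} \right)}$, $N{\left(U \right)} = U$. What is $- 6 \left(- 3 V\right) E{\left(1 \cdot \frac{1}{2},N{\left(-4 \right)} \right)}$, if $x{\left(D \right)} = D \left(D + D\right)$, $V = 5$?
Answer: $360$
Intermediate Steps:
$x{\left(D \right)} = 2 D^{2}$ ($x{\left(D \right)} = D 2 D = 2 D^{2}$)
$E{\left(I,y \right)} = 4$ ($E{\left(I,y \right)} = \left(2 \left(\frac{3}{-3}\right)^{2}\right)^{2} = \left(2 \left(3 \left(- \frac{1}{3}\right)\right)^{2}\right)^{2} = \left(2 \left(-1\right)^{2}\right)^{2} = \left(2 \cdot 1\right)^{2} = 2^{2} = 4$)
$- 6 \left(- 3 V\right) E{\left(1 \cdot \frac{1}{2},N{\left(-4 \right)} \right)} = - 6 \left(\left(-3\right) 5\right) 4 = \left(-6\right) \left(-15\right) 4 = 90 \cdot 4 = 360$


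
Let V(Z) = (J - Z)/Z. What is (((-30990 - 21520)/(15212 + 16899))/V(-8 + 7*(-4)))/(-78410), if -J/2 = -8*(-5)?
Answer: 47259/2769605861 ≈ 1.7063e-5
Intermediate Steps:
J = -80 (J = -(-16)*(-5) = -2*40 = -80)
V(Z) = (-80 - Z)/Z
(((-30990 - 21520)/(15212 + 16899))/V(-8 + 7*(-4)))/(-78410) = (((-30990 - 21520)/(15212 + 16899))/(((-80 - (-8 + 7*(-4)))/(-8 + 7*(-4)))))/(-78410) = ((-52510/32111)/(((-80 - (-8 - 28))/(-8 - 28))))*(-1/78410) = ((-52510*1/32111)/(((-80 - 1*(-36))/(-36))))*(-1/78410) = -52510*(-36/(-80 + 36))/32111*(-1/78410) = -52510/(32111*((-1/36*(-44))))*(-1/78410) = -52510/(32111*11/9)*(-1/78410) = -52510/32111*9/11*(-1/78410) = -472590/353221*(-1/78410) = 47259/2769605861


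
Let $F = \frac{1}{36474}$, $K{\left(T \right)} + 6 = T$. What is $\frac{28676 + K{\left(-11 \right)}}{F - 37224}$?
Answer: $- \frac{1045308366}{1357708175} \approx -0.76991$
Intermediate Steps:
$K{\left(T \right)} = -6 + T$
$F = \frac{1}{36474} \approx 2.7417 \cdot 10^{-5}$
$\frac{28676 + K{\left(-11 \right)}}{F - 37224} = \frac{28676 - 17}{\frac{1}{36474} - 37224} = \frac{28676 - 17}{- \frac{1357708175}{36474}} = 28659 \left(- \frac{36474}{1357708175}\right) = - \frac{1045308366}{1357708175}$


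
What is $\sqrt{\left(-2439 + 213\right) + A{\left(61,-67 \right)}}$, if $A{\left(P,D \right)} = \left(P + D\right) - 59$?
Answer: $i \sqrt{2291} \approx 47.864 i$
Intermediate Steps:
$A{\left(P,D \right)} = -59 + D + P$ ($A{\left(P,D \right)} = \left(D + P\right) - 59 = -59 + D + P$)
$\sqrt{\left(-2439 + 213\right) + A{\left(61,-67 \right)}} = \sqrt{\left(-2439 + 213\right) - 65} = \sqrt{-2226 - 65} = \sqrt{-2291} = i \sqrt{2291}$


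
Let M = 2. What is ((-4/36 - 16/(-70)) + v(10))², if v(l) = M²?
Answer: 1682209/99225 ≈ 16.953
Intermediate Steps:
v(l) = 4 (v(l) = 2² = 4)
((-4/36 - 16/(-70)) + v(10))² = ((-4/36 - 16/(-70)) + 4)² = ((-4*1/36 - 16*(-1/70)) + 4)² = ((-⅑ + 8/35) + 4)² = (37/315 + 4)² = (1297/315)² = 1682209/99225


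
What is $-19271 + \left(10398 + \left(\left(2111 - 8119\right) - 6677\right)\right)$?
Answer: $-21558$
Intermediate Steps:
$-19271 + \left(10398 + \left(\left(2111 - 8119\right) - 6677\right)\right) = -19271 + \left(10398 - 12685\right) = -19271 - 2287 = -21558$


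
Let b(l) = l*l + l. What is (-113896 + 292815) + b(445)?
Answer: 377389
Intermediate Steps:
b(l) = l + l² (b(l) = l² + l = l + l²)
(-113896 + 292815) + b(445) = (-113896 + 292815) + 445*(1 + 445) = 178919 + 445*446 = 178919 + 198470 = 377389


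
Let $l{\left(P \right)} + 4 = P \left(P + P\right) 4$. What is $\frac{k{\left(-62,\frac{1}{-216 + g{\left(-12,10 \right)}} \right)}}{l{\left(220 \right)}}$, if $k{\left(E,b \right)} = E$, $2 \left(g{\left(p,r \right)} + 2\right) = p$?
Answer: $- \frac{31}{193598} \approx -0.00016013$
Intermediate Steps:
$g{\left(p,r \right)} = -2 + \frac{p}{2}$
$l{\left(P \right)} = -4 + 8 P^{2}$ ($l{\left(P \right)} = -4 + P \left(P + P\right) 4 = -4 + P 2 P 4 = -4 + 2 P^{2} \cdot 4 = -4 + 8 P^{2}$)
$\frac{k{\left(-62,\frac{1}{-216 + g{\left(-12,10 \right)}} \right)}}{l{\left(220 \right)}} = - \frac{62}{-4 + 8 \cdot 220^{2}} = - \frac{62}{-4 + 8 \cdot 48400} = - \frac{62}{-4 + 387200} = - \frac{62}{387196} = \left(-62\right) \frac{1}{387196} = - \frac{31}{193598}$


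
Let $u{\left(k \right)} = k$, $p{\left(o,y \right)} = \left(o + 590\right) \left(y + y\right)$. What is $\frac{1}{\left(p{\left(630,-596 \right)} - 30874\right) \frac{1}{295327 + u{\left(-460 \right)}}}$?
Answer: $- \frac{98289}{495038} \approx -0.19855$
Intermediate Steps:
$p{\left(o,y \right)} = 2 y \left(590 + o\right)$ ($p{\left(o,y \right)} = \left(590 + o\right) 2 y = 2 y \left(590 + o\right)$)
$\frac{1}{\left(p{\left(630,-596 \right)} - 30874\right) \frac{1}{295327 + u{\left(-460 \right)}}} = \frac{1}{\left(2 \left(-596\right) \left(590 + 630\right) - 30874\right) \frac{1}{295327 - 460}} = \frac{1}{\left(2 \left(-596\right) 1220 - 30874\right) \frac{1}{294867}} = \frac{1}{\left(-1454240 - 30874\right) \frac{1}{294867}} = \frac{1}{\left(-1485114\right) \frac{1}{294867}} = \frac{1}{- \frac{495038}{98289}} = - \frac{98289}{495038}$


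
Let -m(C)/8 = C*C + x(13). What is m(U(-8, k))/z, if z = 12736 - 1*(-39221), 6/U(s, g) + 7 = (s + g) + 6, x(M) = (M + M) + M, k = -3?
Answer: -314/51957 ≈ -0.0060435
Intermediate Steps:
x(M) = 3*M (x(M) = 2*M + M = 3*M)
U(s, g) = 6/(-1 + g + s) (U(s, g) = 6/(-7 + ((s + g) + 6)) = 6/(-7 + ((g + s) + 6)) = 6/(-7 + (6 + g + s)) = 6/(-1 + g + s))
m(C) = -312 - 8*C² (m(C) = -8*(C*C + 3*13) = -8*(C² + 39) = -8*(39 + C²) = -312 - 8*C²)
z = 51957 (z = 12736 + 39221 = 51957)
m(U(-8, k))/z = (-312 - 8*36/(-1 - 3 - 8)²)/51957 = (-312 - 8*(6/(-12))²)*(1/51957) = (-312 - 8*(6*(-1/12))²)*(1/51957) = (-312 - 8*(-½)²)*(1/51957) = (-312 - 8*¼)*(1/51957) = (-312 - 2)*(1/51957) = -314*1/51957 = -314/51957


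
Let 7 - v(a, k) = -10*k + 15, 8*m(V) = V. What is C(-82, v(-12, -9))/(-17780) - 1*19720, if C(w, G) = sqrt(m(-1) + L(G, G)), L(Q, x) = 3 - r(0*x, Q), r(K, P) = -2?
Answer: -19720 - sqrt(78)/71120 ≈ -19720.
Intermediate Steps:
m(V) = V/8
v(a, k) = -8 + 10*k (v(a, k) = 7 - (-10*k + 15) = 7 - (15 - 10*k) = 7 + (-15 + 10*k) = -8 + 10*k)
L(Q, x) = 5 (L(Q, x) = 3 - 1*(-2) = 3 + 2 = 5)
C(w, G) = sqrt(78)/4 (C(w, G) = sqrt((1/8)*(-1) + 5) = sqrt(-1/8 + 5) = sqrt(39/8) = sqrt(78)/4)
C(-82, v(-12, -9))/(-17780) - 1*19720 = (sqrt(78)/4)/(-17780) - 1*19720 = (sqrt(78)/4)*(-1/17780) - 19720 = -sqrt(78)/71120 - 19720 = -19720 - sqrt(78)/71120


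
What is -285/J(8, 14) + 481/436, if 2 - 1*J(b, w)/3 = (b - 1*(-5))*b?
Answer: 45241/22236 ≈ 2.0346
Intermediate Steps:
J(b, w) = 6 - 3*b*(5 + b) (J(b, w) = 6 - 3*(b - 1*(-5))*b = 6 - 3*(b + 5)*b = 6 - 3*(5 + b)*b = 6 - 3*b*(5 + b))
-285/J(8, 14) + 481/436 = -285/(6 - 15*8 - 3*8²) + 481/436 = -285/(6 - 120 - 3*64) + 481*(1/436) = -285/(6 - 120 - 192) + 481/436 = -285/(-306) + 481/436 = -285*(-1/306) + 481/436 = 95/102 + 481/436 = 45241/22236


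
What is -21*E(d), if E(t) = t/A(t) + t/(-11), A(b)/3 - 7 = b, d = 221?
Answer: 1041131/2508 ≈ 415.12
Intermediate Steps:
A(b) = 21 + 3*b
E(t) = -t/11 + t/(21 + 3*t) (E(t) = t/(21 + 3*t) + t/(-11) = t/(21 + 3*t) + t*(-1/11) = t/(21 + 3*t) - t/11 = -t/11 + t/(21 + 3*t))
-21*E(d) = -7*221*(-10 - 3*221)/(11*(7 + 221)) = -7*221*(-10 - 663)/(11*228) = -7*221*(-673)/(11*228) = -21*(-148733/7524) = 1041131/2508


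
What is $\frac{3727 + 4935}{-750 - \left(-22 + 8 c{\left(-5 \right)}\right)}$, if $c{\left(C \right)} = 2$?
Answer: $- \frac{4331}{372} \approx -11.642$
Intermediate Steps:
$\frac{3727 + 4935}{-750 - \left(-22 + 8 c{\left(-5 \right)}\right)} = \frac{3727 + 4935}{-750 + \left(22 - 16\right)} = \frac{8662}{-750 + \left(22 - 16\right)} = \frac{8662}{-750 + 6} = \frac{8662}{-744} = 8662 \left(- \frac{1}{744}\right) = - \frac{4331}{372}$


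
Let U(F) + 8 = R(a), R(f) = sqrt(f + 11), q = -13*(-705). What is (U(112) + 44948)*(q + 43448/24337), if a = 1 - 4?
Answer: 10025756861820/24337 + 446184106*sqrt(2)/24337 ≈ 4.1198e+8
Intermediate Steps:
a = -3
q = 9165
R(f) = sqrt(11 + f)
U(F) = -8 + 2*sqrt(2) (U(F) = -8 + sqrt(11 - 3) = -8 + sqrt(8) = -8 + 2*sqrt(2))
(U(112) + 44948)*(q + 43448/24337) = ((-8 + 2*sqrt(2)) + 44948)*(9165 + 43448/24337) = (44940 + 2*sqrt(2))*(9165 + 43448*(1/24337)) = (44940 + 2*sqrt(2))*(9165 + 43448/24337) = (44940 + 2*sqrt(2))*(223092053/24337) = 10025756861820/24337 + 446184106*sqrt(2)/24337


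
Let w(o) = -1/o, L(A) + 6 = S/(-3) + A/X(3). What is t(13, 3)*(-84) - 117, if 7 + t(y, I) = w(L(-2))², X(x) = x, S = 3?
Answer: 248403/529 ≈ 469.57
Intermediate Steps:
L(A) = -7 + A/3 (L(A) = -6 + (3/(-3) + A/3) = -6 + (3*(-⅓) + A*(⅓)) = -6 + (-1 + A/3) = -7 + A/3)
t(y, I) = -3694/529 (t(y, I) = -7 + (-1/(-7 + (⅓)*(-2)))² = -7 + (-1/(-7 - ⅔))² = -7 + (-1/(-23/3))² = -7 + (-1*(-3/23))² = -7 + (3/23)² = -7 + 9/529 = -3694/529)
t(13, 3)*(-84) - 117 = -3694/529*(-84) - 117 = 310296/529 - 117 = 248403/529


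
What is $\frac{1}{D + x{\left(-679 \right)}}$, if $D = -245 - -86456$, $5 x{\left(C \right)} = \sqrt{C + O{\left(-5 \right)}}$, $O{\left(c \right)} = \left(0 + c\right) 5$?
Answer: $\frac{2155275}{185808413729} - \frac{40 i \sqrt{11}}{185808413729} \approx 1.1599 \cdot 10^{-5} - 7.1399 \cdot 10^{-10} i$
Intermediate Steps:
$O{\left(c \right)} = 5 c$ ($O{\left(c \right)} = c 5 = 5 c$)
$x{\left(C \right)} = \frac{\sqrt{-25 + C}}{5}$ ($x{\left(C \right)} = \frac{\sqrt{C + 5 \left(-5\right)}}{5} = \frac{\sqrt{C - 25}}{5} = \frac{\sqrt{-25 + C}}{5}$)
$D = 86211$ ($D = -245 + 86456 = 86211$)
$\frac{1}{D + x{\left(-679 \right)}} = \frac{1}{86211 + \frac{\sqrt{-25 - 679}}{5}} = \frac{1}{86211 + \frac{\sqrt{-704}}{5}} = \frac{1}{86211 + \frac{8 i \sqrt{11}}{5}}$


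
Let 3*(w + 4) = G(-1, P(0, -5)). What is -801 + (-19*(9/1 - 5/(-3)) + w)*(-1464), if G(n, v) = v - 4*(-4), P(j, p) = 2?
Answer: 292975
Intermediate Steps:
G(n, v) = 16 + v (G(n, v) = v + 16 = 16 + v)
w = 2 (w = -4 + (16 + 2)/3 = -4 + (⅓)*18 = -4 + 6 = 2)
-801 + (-19*(9/1 - 5/(-3)) + w)*(-1464) = -801 + (-19*(9/1 - 5/(-3)) + 2)*(-1464) = -801 + (-19*(9*1 - 5*(-⅓)) + 2)*(-1464) = -801 + (-19*(9 + 5/3) + 2)*(-1464) = -801 + (-19*32/3 + 2)*(-1464) = -801 + (-608/3 + 2)*(-1464) = -801 - 602/3*(-1464) = -801 + 293776 = 292975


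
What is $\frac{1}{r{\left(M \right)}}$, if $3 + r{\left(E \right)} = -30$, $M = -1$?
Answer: $- \frac{1}{33} \approx -0.030303$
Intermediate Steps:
$r{\left(E \right)} = -33$ ($r{\left(E \right)} = -3 - 30 = -33$)
$\frac{1}{r{\left(M \right)}} = \frac{1}{-33} = - \frac{1}{33}$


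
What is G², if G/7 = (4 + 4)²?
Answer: 200704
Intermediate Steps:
G = 448 (G = 7*(4 + 4)² = 7*8² = 7*64 = 448)
G² = 448² = 200704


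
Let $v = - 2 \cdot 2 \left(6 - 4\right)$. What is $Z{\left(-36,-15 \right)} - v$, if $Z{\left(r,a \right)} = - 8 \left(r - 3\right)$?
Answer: $320$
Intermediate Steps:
$Z{\left(r,a \right)} = 24 - 8 r$ ($Z{\left(r,a \right)} = - 8 \left(-3 + r\right) = 24 - 8 r$)
$v = -8$ ($v = - 2 \cdot 2 \cdot 2 = \left(-2\right) 4 = -8$)
$Z{\left(-36,-15 \right)} - v = \left(24 - -288\right) - -8 = \left(24 + 288\right) + 8 = 312 + 8 = 320$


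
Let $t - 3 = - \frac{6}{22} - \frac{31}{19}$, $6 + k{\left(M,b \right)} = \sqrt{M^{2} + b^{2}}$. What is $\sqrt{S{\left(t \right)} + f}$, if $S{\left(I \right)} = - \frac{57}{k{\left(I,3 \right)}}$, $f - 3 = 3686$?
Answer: $\frac{\sqrt{4637919 - 3689 \sqrt{445570}}}{\sqrt{1254 - \sqrt{445570}}} \approx 60.904$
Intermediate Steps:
$k{\left(M,b \right)} = -6 + \sqrt{M^{2} + b^{2}}$
$t = \frac{229}{209}$ ($t = 3 - \left(\frac{3}{11} + \frac{31}{19}\right) = 3 - \frac{398}{209} = \frac{229}{209} \approx 1.0957$)
$f = 3689$ ($f = 3 + 3686 = 3689$)
$S{\left(I \right)} = - \frac{57}{-6 + \sqrt{9 + I^{2}}}$ ($S{\left(I \right)} = - \frac{57}{-6 + \sqrt{I^{2} + 3^{2}}} = - \frac{57}{-6 + \sqrt{I^{2} + 9}} = - \frac{57}{-6 + \sqrt{9 + I^{2}}}$)
$\sqrt{S{\left(t \right)} + f} = \sqrt{- \frac{57}{-6 + \sqrt{9 + \left(\frac{229}{209}\right)^{2}}} + 3689} = \sqrt{- \frac{57}{-6 + \sqrt{9 + \frac{52441}{43681}}} + 3689} = \sqrt{- \frac{57}{-6 + \sqrt{\frac{445570}{43681}}} + 3689} = \sqrt{- \frac{57}{-6 + \frac{\sqrt{445570}}{209}} + 3689} = \sqrt{3689 - \frac{57}{-6 + \frac{\sqrt{445570}}{209}}}$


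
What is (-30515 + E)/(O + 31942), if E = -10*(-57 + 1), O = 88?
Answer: -5991/6406 ≈ -0.93522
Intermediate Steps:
E = 560 (E = -10*(-56) = 560)
(-30515 + E)/(O + 31942) = (-30515 + 560)/(88 + 31942) = -29955/32030 = -29955*1/32030 = -5991/6406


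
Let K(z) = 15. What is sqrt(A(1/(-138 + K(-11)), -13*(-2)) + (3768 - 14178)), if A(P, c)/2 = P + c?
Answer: 2*I*sqrt(39176607)/123 ≈ 101.77*I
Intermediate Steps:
A(P, c) = 2*P + 2*c (A(P, c) = 2*(P + c) = 2*P + 2*c)
sqrt(A(1/(-138 + K(-11)), -13*(-2)) + (3768 - 14178)) = sqrt((2/(-138 + 15) + 2*(-13*(-2))) + (3768 - 14178)) = sqrt((2/(-123) + 2*26) - 10410) = sqrt((2*(-1/123) + 52) - 10410) = sqrt((-2/123 + 52) - 10410) = sqrt(6394/123 - 10410) = sqrt(-1274036/123) = 2*I*sqrt(39176607)/123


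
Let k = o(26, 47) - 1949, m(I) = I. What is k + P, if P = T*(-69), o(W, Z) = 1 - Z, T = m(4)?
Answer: -2271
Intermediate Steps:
T = 4
P = -276 (P = 4*(-69) = -276)
k = -1995 (k = (1 - 1*47) - 1949 = (1 - 47) - 1949 = -46 - 1949 = -1995)
k + P = -1995 - 276 = -2271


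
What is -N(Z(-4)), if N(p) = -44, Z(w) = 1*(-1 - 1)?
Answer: 44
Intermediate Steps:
Z(w) = -2 (Z(w) = 1*(-2) = -2)
-N(Z(-4)) = -1*(-44) = 44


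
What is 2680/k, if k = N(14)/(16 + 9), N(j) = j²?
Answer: 16750/49 ≈ 341.84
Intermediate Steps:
k = 196/25 (k = 14²/(16 + 9) = 196/25 ≈ 7.8400)
2680/k = 2680/(196/25) = 2680*(25/196) = 16750/49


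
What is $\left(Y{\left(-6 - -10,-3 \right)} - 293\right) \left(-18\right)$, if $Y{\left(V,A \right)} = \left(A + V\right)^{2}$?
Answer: $5256$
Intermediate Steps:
$\left(Y{\left(-6 - -10,-3 \right)} - 293\right) \left(-18\right) = \left(\left(-3 - -4\right)^{2} - 293\right) \left(-18\right) = \left(\left(-3 + \left(-6 + 10\right)\right)^{2} - 293\right) \left(-18\right) = \left(\left(-3 + 4\right)^{2} - 293\right) \left(-18\right) = \left(1^{2} - 293\right) \left(-18\right) = \left(1 - 293\right) \left(-18\right) = \left(-292\right) \left(-18\right) = 5256$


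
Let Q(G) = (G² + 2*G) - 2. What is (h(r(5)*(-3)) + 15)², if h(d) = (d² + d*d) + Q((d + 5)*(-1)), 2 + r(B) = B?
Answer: 39601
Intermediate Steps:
r(B) = -2 + B
Q(G) = -2 + G² + 2*G
h(d) = -12 + (-5 - d)² - 2*d + 2*d² (h(d) = (d² + d*d) + (-2 + ((d + 5)*(-1))² + 2*((d + 5)*(-1))) = (d² + d²) + (-2 + ((5 + d)*(-1))² + 2*((5 + d)*(-1))) = 2*d² + (-2 + (-5 - d)² + 2*(-5 - d)) = 2*d² + (-2 + (-5 - d)² + (-10 - 2*d)) = 2*d² + (-12 + (-5 - d)² - 2*d) = -12 + (-5 - d)² - 2*d + 2*d²)
(h(r(5)*(-3)) + 15)² = ((13 + 3*((-2 + 5)*(-3))² + 8*((-2 + 5)*(-3))) + 15)² = ((13 + 3*(3*(-3))² + 8*(3*(-3))) + 15)² = ((13 + 3*(-9)² + 8*(-9)) + 15)² = ((13 + 3*81 - 72) + 15)² = ((13 + 243 - 72) + 15)² = (184 + 15)² = 199² = 39601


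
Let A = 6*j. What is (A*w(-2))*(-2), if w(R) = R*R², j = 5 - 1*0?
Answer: 480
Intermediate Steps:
j = 5 (j = 5 + 0 = 5)
w(R) = R³
A = 30 (A = 6*5 = 30)
(A*w(-2))*(-2) = (30*(-2)³)*(-2) = (30*(-8))*(-2) = -240*(-2) = 480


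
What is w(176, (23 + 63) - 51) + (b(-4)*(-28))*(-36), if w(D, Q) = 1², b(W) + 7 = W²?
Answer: 9073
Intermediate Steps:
b(W) = -7 + W²
w(D, Q) = 1
w(176, (23 + 63) - 51) + (b(-4)*(-28))*(-36) = 1 + ((-7 + (-4)²)*(-28))*(-36) = 1 + ((-7 + 16)*(-28))*(-36) = 1 + (9*(-28))*(-36) = 1 - 252*(-36) = 1 + 9072 = 9073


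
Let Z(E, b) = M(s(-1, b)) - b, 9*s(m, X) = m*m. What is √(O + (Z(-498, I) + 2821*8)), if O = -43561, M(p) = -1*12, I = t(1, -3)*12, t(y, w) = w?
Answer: I*√20969 ≈ 144.81*I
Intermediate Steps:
s(m, X) = m²/9 (s(m, X) = (m*m)/9 = m²/9)
I = -36 (I = -3*12 = -36)
M(p) = -12
Z(E, b) = -12 - b
√(O + (Z(-498, I) + 2821*8)) = √(-43561 + ((-12 - 1*(-36)) + 2821*8)) = √(-43561 + ((-12 + 36) + 22568)) = √(-43561 + (24 + 22568)) = √(-43561 + 22592) = √(-20969) = I*√20969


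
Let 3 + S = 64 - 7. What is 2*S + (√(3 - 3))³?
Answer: 108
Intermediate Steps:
S = 54 (S = -3 + (64 - 7) = -3 + 57 = 54)
2*S + (√(3 - 3))³ = 2*54 + (√(3 - 3))³ = 108 + (√0)³ = 108 + 0³ = 108 + 0 = 108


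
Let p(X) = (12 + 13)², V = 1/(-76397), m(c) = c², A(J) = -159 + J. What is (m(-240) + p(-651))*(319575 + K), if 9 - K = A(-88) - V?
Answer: 1422677155551850/76397 ≈ 1.8622e+10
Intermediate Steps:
V = -1/76397 ≈ -1.3090e-5
K = 19557631/76397 (K = 9 - ((-159 - 88) - 1*(-1/76397)) = 9 - (-247 + 1/76397) = 9 - 1*(-18870058/76397) = 9 + 18870058/76397 = 19557631/76397 ≈ 256.00)
p(X) = 625 (p(X) = 25² = 625)
(m(-240) + p(-651))*(319575 + K) = ((-240)² + 625)*(319575 + 19557631/76397) = (57600 + 625)*(24434128906/76397) = 58225*(24434128906/76397) = 1422677155551850/76397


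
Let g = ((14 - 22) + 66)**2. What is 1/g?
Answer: 1/3364 ≈ 0.00029727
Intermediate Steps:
g = 3364 (g = (-8 + 66)**2 = 58**2 = 3364)
1/g = 1/3364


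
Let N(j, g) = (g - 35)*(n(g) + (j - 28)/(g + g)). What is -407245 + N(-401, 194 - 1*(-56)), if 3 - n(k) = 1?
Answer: -40699947/100 ≈ -4.0700e+5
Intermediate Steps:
n(k) = 2 (n(k) = 3 - 1*1 = 3 - 1 = 2)
N(j, g) = (-35 + g)*(2 + (-28 + j)/(2*g)) (N(j, g) = (g - 35)*(2 + (j - 28)/(g + g)) = (-35 + g)*(2 + (-28 + j)/((2*g))) = (-35 + g)*(2 + (-28 + j)*(1/(2*g))) = (-35 + g)*(2 + (-28 + j)/(2*g)))
-407245 + N(-401, 194 - 1*(-56)) = -407245 + (980 - 35*(-401) + (194 - 1*(-56))*(-168 - 401 + 4*(194 - 1*(-56))))/(2*(194 - 1*(-56))) = -407245 + (980 + 14035 + (194 + 56)*(-168 - 401 + 4*(194 + 56)))/(2*(194 + 56)) = -407245 + (1/2)*(980 + 14035 + 250*(-168 - 401 + 4*250))/250 = -407245 + (1/2)*(1/250)*(980 + 14035 + 250*(-168 - 401 + 1000)) = -407245 + (1/2)*(1/250)*(980 + 14035 + 250*431) = -407245 + (1/2)*(1/250)*(980 + 14035 + 107750) = -407245 + (1/2)*(1/250)*122765 = -407245 + 24553/100 = -40699947/100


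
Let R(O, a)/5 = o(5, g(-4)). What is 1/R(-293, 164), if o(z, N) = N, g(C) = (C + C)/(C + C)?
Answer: 1/5 ≈ 0.20000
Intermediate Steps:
g(C) = 1 (g(C) = (2*C)/((2*C)) = (2*C)*(1/(2*C)) = 1)
R(O, a) = 5 (R(O, a) = 5*1 = 5)
1/R(-293, 164) = 1/5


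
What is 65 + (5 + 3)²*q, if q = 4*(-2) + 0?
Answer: -447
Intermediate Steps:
q = -8 (q = -8 + 0 = -8)
65 + (5 + 3)²*q = 65 + (5 + 3)²*(-8) = 65 + 8²*(-8) = 65 + 64*(-8) = 65 - 512 = -447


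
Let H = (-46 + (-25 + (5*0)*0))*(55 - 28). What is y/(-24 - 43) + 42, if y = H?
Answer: 4731/67 ≈ 70.612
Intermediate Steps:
H = -1917 (H = (-46 + (-25 + 0*0))*27 = (-46 + (-25 + 0))*27 = (-46 - 25)*27 = -71*27 = -1917)
y = -1917
y/(-24 - 43) + 42 = -1917/(-24 - 43) + 42 = -1917/(-67) + 42 = -1917*(-1/67) + 42 = 1917/67 + 42 = 4731/67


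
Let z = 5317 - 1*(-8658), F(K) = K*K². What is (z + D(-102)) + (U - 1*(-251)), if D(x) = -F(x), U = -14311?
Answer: 1061123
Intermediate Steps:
F(K) = K³
D(x) = -x³
z = 13975 (z = 5317 + 8658 = 13975)
(z + D(-102)) + (U - 1*(-251)) = (13975 - 1*(-102)³) + (-14311 - 1*(-251)) = (13975 - 1*(-1061208)) + (-14311 + 251) = (13975 + 1061208) - 14060 = 1075183 - 14060 = 1061123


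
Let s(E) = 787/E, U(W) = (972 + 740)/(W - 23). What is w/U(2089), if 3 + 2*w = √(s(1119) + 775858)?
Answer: -3099/1712 + 1033*√971500009791/1915728 ≈ 529.67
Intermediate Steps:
U(W) = 1712/(-23 + W)
w = -3/2 + √971500009791/2238 (w = -3/2 + √(787/1119 + 775858)/2 = -3/2 + √(868185889/1119)/2 = -3/2 + (√971500009791/1119)/2 = -3/2 + √971500009791/2238 ≈ 438.91)
w/U(2089) = (-3/2 + √971500009791/2238)/((1712/(-23 + 2089))) = (-3/2 + √971500009791/2238)/((1712/2066)) = (-3/2 + √971500009791/2238)/((1712*(1/2066))) = (-3/2 + √971500009791/2238)/(856/1033) = (-3/2 + √971500009791/2238)*(1033/856) = -3099/1712 + 1033*√971500009791/1915728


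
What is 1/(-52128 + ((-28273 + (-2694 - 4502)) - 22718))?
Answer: -1/110315 ≈ -9.0650e-6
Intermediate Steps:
1/(-52128 + ((-28273 + (-2694 - 4502)) - 22718)) = 1/(-52128 + ((-28273 - 7196) - 22718)) = 1/(-52128 + (-35469 - 22718)) = 1/(-52128 - 58187) = 1/(-110315) = -1/110315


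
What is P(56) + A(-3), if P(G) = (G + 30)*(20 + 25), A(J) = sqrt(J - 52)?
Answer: 3870 + I*sqrt(55) ≈ 3870.0 + 7.4162*I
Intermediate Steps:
A(J) = sqrt(-52 + J)
P(G) = 1350 + 45*G (P(G) = (30 + G)*45 = 1350 + 45*G)
P(56) + A(-3) = (1350 + 45*56) + sqrt(-52 - 3) = (1350 + 2520) + sqrt(-55) = 3870 + I*sqrt(55)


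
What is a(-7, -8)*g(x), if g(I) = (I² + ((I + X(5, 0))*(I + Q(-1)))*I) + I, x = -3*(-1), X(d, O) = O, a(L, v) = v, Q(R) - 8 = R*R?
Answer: -960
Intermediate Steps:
Q(R) = 8 + R² (Q(R) = 8 + R*R = 8 + R²)
x = 3
g(I) = I + I² + I²*(9 + I) (g(I) = (I² + ((I + 0)*(I + (8 + (-1)²)))*I) + I = (I² + (I*(I + (8 + 1)))*I) + I = (I² + (I*(I + 9))*I) + I = (I² + (I*(9 + I))*I) + I = (I² + I²*(9 + I)) + I = I + I² + I²*(9 + I))
a(-7, -8)*g(x) = -24*(1 + 3² + 10*3) = -24*(1 + 9 + 30) = -24*40 = -8*120 = -960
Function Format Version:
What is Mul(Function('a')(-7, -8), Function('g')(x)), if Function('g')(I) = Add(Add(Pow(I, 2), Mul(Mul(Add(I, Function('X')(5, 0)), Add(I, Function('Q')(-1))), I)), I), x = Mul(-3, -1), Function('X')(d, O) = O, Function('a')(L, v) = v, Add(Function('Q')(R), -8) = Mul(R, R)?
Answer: -960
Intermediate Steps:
Function('Q')(R) = Add(8, Pow(R, 2)) (Function('Q')(R) = Add(8, Mul(R, R)) = Add(8, Pow(R, 2)))
x = 3
Function('g')(I) = Add(I, Pow(I, 2), Mul(Pow(I, 2), Add(9, I))) (Function('g')(I) = Add(Add(Pow(I, 2), Mul(Mul(Add(I, 0), Add(I, Add(8, Pow(-1, 2)))), I)), I) = Add(Add(Pow(I, 2), Mul(Mul(I, Add(I, Add(8, 1))), I)), I) = Add(Add(Pow(I, 2), Mul(Mul(I, Add(I, 9)), I)), I) = Add(Add(Pow(I, 2), Mul(Mul(I, Add(9, I)), I)), I) = Add(Add(Pow(I, 2), Mul(Pow(I, 2), Add(9, I))), I) = Add(I, Pow(I, 2), Mul(Pow(I, 2), Add(9, I))))
Mul(Function('a')(-7, -8), Function('g')(x)) = Mul(-8, Mul(3, Add(1, Pow(3, 2), Mul(10, 3)))) = Mul(-8, Mul(3, Add(1, 9, 30))) = Mul(-8, Mul(3, 40)) = Mul(-8, 120) = -960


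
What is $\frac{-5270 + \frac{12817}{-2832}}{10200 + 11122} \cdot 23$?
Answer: $- \frac{343561511}{60383904} \approx -5.6896$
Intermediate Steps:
$\frac{-5270 + \frac{12817}{-2832}}{10200 + 11122} \cdot 23 = \frac{-5270 + 12817 \left(- \frac{1}{2832}\right)}{21322} \cdot 23 = \left(-5270 - \frac{12817}{2832}\right) \frac{1}{21322} \cdot 23 = \left(- \frac{14937457}{2832}\right) \frac{1}{21322} \cdot 23 = \left(- \frac{14937457}{60383904}\right) 23 = - \frac{343561511}{60383904}$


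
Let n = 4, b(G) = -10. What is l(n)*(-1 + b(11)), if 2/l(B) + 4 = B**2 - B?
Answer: -11/4 ≈ -2.7500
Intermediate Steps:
l(B) = 2/(-4 + B**2 - B) (l(B) = 2/(-4 + (B**2 - B)) = 2/(-4 + B**2 - B))
l(n)*(-1 + b(11)) = (2/(-4 + 4**2 - 1*4))*(-1 - 10) = (2/(-4 + 16 - 4))*(-11) = (2/8)*(-11) = (2*(1/8))*(-11) = (1/4)*(-11) = -11/4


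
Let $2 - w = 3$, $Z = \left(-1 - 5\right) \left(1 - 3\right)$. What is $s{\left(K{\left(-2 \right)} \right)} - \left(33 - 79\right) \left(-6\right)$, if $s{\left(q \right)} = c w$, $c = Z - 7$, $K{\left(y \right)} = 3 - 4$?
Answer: $-281$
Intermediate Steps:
$K{\left(y \right)} = -1$ ($K{\left(y \right)} = 3 - 4 = -1$)
$Z = 12$ ($Z = \left(-6\right) \left(-2\right) = 12$)
$w = -1$ ($w = 2 - 3 = -1$)
$c = 5$ ($c = 12 - 7 = 5$)
$s{\left(q \right)} = -5$ ($s{\left(q \right)} = 5 \left(-1\right) = -5$)
$s{\left(K{\left(-2 \right)} \right)} - \left(33 - 79\right) \left(-6\right) = -5 - \left(33 - 79\right) \left(-6\right) = -5 - \left(-46\right) \left(-6\right) = -5 - 276 = -281$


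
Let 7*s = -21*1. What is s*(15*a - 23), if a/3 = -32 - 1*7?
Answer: 5334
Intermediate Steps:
a = -117 (a = 3*(-32 - 1*7) = 3*(-32 - 7) = 3*(-39) = -117)
s = -3 (s = (-21*1)/7 = (⅐)*(-21) = -3)
s*(15*a - 23) = -3*(15*(-117) - 23) = -3*(-1755 - 23) = -3*(-1778) = 5334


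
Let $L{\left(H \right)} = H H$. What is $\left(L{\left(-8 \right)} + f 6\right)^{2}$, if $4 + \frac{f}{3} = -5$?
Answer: $9604$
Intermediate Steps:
$f = -27$ ($f = -12 + 3 \left(-5\right) = -12 - 15 = -27$)
$L{\left(H \right)} = H^{2}$
$\left(L{\left(-8 \right)} + f 6\right)^{2} = \left(\left(-8\right)^{2} - 162\right)^{2} = \left(64 - 162\right)^{2} = \left(-98\right)^{2} = 9604$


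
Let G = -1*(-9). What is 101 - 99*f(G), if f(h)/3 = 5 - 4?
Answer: -196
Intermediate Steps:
G = 9
f(h) = 3 (f(h) = 3*(5 - 4) = 3*1 = 3)
101 - 99*f(G) = 101 - 99*3 = 101 - 297 = -196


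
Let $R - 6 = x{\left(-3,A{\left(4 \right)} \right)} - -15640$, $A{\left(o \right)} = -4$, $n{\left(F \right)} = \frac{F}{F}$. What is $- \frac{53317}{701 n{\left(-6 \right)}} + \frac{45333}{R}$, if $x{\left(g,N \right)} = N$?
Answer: $- \frac{89134009}{1218338} \approx -73.16$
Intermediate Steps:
$n{\left(F \right)} = 1$
$R = 15642$ ($R = 6 - -15636 = 6 + \left(-4 + 15640\right) = 6 + 15636 = 15642$)
$- \frac{53317}{701 n{\left(-6 \right)}} + \frac{45333}{R} = - \frac{53317}{701 \cdot 1} + \frac{45333}{15642} = - \frac{53317}{701} + 45333 \cdot \frac{1}{15642} = \left(-53317\right) \frac{1}{701} + \frac{5037}{1738} = - \frac{53317}{701} + \frac{5037}{1738} = - \frac{89134009}{1218338}$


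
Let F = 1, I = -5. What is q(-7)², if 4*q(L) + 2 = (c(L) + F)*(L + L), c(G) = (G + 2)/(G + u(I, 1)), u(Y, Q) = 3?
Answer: 4489/64 ≈ 70.141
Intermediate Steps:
c(G) = (2 + G)/(3 + G) (c(G) = (G + 2)/(G + 3) = (2 + G)/(3 + G))
q(L) = -½ + L*(1 + (2 + L)/(3 + L))/2 (q(L) = -½ + (((2 + L)/(3 + L) + 1)*(L + L))/4 = -½ + ((1 + (2 + L)/(3 + L))*(2*L))/4 = -½ + (2*L*(1 + (2 + L)/(3 + L)))/4 = -½ + L*(1 + (2 + L)/(3 + L))/2)
q(-7)² = ((-3/2 + (-7)² + 2*(-7))/(3 - 7))² = ((-3/2 + 49 - 14)/(-4))² = (-¼*67/2)² = (-67/8)² = 4489/64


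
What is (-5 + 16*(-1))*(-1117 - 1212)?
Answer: 48909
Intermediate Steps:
(-5 + 16*(-1))*(-1117 - 1212) = (-5 - 16)*(-2329) = -21*(-2329) = 48909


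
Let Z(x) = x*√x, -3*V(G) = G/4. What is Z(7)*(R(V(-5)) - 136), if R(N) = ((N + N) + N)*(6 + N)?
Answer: -43001*√7/48 ≈ -2370.2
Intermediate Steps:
V(G) = -G/12 (V(G) = -G/(3*4) = -G/12)
Z(x) = x^(3/2)
R(N) = 3*N*(6 + N) (R(N) = (2*N + N)*(6 + N) = (3*N)*(6 + N) = 3*N*(6 + N))
Z(7)*(R(V(-5)) - 136) = 7^(3/2)*(3*(-1/12*(-5))*(6 - 1/12*(-5)) - 136) = (7*√7)*(3*(5/12)*(6 + 5/12) - 136) = (7*√7)*(3*(5/12)*(77/12) - 136) = (7*√7)*(385/48 - 136) = (7*√7)*(-6143/48) = -43001*√7/48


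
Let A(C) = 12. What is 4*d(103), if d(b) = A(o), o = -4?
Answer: 48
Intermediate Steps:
d(b) = 12
4*d(103) = 4*12 = 48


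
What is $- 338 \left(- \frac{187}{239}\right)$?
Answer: $\frac{63206}{239} \approx 264.46$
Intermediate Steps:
$- 338 \left(- \frac{187}{239}\right) = - 338 \left(\left(-187\right) \frac{1}{239}\right) = \left(-338\right) \left(- \frac{187}{239}\right) = \frac{63206}{239}$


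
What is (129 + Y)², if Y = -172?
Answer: 1849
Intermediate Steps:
(129 + Y)² = (129 - 172)² = (-43)² = 1849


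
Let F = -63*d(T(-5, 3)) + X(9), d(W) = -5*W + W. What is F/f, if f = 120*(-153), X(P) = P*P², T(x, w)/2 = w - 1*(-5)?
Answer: -529/2040 ≈ -0.25931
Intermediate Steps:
T(x, w) = 10 + 2*w (T(x, w) = 2*(w - 1*(-5)) = 2*(w + 5) = 2*(5 + w) = 10 + 2*w)
d(W) = -4*W
X(P) = P³
f = -18360
F = 4761 (F = -(-252)*(10 + 2*3) + 9³ = -(-252)*(10 + 6) + 729 = -(-252)*16 + 729 = -63*(-64) + 729 = 4032 + 729 = 4761)
F/f = 4761/(-18360) = 4761*(-1/18360) = -529/2040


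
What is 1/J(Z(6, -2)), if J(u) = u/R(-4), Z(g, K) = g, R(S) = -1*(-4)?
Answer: ⅔ ≈ 0.66667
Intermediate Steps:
R(S) = 4
J(u) = u/4
1/J(Z(6, -2)) = 1/((¼)*6) = 1/(3/2) = ⅔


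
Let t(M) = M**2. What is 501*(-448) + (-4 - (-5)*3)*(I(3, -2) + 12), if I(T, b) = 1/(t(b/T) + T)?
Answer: -6953697/31 ≈ -2.2431e+5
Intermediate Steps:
I(T, b) = 1/(T + b**2/T**2) (I(T, b) = 1/((b/T)**2 + T) = 1/(b**2/T**2 + T) = 1/(T + b**2/T**2))
501*(-448) + (-4 - (-5)*3)*(I(3, -2) + 12) = 501*(-448) + (-4 - (-5)*3)*(3**2/(3**3 + (-2)**2) + 12) = -224448 + (-4 - 1*(-15))*(9/(27 + 4) + 12) = -224448 + (-4 + 15)*(9/31 + 12) = -224448 + 11*(9*(1/31) + 12) = -224448 + 11*(9/31 + 12) = -224448 + 11*(381/31) = -224448 + 4191/31 = -6953697/31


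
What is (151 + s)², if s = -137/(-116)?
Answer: 311628409/13456 ≈ 23159.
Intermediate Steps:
s = 137/116 (s = -137*(-1/116) = 137/116 ≈ 1.1810)
(151 + s)² = (151 + 137/116)² = (17653/116)² = 311628409/13456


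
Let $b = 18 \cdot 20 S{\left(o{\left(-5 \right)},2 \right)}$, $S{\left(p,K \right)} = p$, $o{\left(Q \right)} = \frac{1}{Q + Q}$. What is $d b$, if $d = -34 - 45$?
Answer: $2844$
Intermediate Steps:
$o{\left(Q \right)} = \frac{1}{2 Q}$
$d = -79$
$b = -36$ ($b = 18 \cdot 20 \frac{1}{2 \left(-5\right)} = 360 \cdot \frac{1}{2} \left(- \frac{1}{5}\right) = 360 \left(- \frac{1}{10}\right) = -36$)
$d b = \left(-79\right) \left(-36\right) = 2844$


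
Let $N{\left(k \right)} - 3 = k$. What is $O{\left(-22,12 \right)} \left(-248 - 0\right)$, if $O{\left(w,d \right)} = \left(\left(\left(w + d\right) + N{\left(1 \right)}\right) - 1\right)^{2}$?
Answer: $-12152$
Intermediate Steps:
$N{\left(k \right)} = 3 + k$
$O{\left(w,d \right)} = \left(3 + d + w\right)^{2}$ ($O{\left(w,d \right)} = \left(\left(\left(w + d\right) + \left(3 + 1\right)\right) - 1\right)^{2} = \left(\left(\left(d + w\right) + 4\right) - 1\right)^{2} = \left(\left(4 + d + w\right) - 1\right)^{2} = \left(3 + d + w\right)^{2}$)
$O{\left(-22,12 \right)} \left(-248 - 0\right) = \left(3 + 12 - 22\right)^{2} \left(-248 - 0\right) = \left(-7\right)^{2} \left(-248 + \left(-10 + 10\right)\right) = 49 \left(-248 + 0\right) = 49 \left(-248\right) = -12152$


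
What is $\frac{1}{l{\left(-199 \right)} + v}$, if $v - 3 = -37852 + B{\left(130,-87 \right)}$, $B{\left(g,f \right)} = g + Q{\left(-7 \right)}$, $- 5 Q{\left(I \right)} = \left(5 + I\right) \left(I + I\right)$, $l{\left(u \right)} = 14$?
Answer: $- \frac{5}{188553} \approx -2.6518 \cdot 10^{-5}$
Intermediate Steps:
$Q{\left(I \right)} = - \frac{2 I \left(5 + I\right)}{5}$ ($Q{\left(I \right)} = - \frac{\left(5 + I\right) \left(I + I\right)}{5} = - \frac{\left(5 + I\right) 2 I}{5} = - \frac{2 I \left(5 + I\right)}{5}$)
$B{\left(g,f \right)} = - \frac{28}{5} + g$ ($B{\left(g,f \right)} = g - - \frac{14 \left(5 - 7\right)}{5} = g - \left(- \frac{14}{5}\right) \left(-2\right) = g - \frac{28}{5} = - \frac{28}{5} + g$)
$v = - \frac{188623}{5}$ ($v = 3 + \left(-37852 + \left(- \frac{28}{5} + 130\right)\right) = 3 + \left(-37852 + \frac{622}{5}\right) = 3 - \frac{188638}{5} = - \frac{188623}{5} \approx -37725.0$)
$\frac{1}{l{\left(-199 \right)} + v} = \frac{1}{14 - \frac{188623}{5}} = \frac{1}{- \frac{188553}{5}} = - \frac{5}{188553}$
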